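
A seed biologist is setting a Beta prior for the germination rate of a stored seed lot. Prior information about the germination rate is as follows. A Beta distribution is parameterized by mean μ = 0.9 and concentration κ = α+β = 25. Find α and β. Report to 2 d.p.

α = 22.50, β = 2.50

α = μκ = 0.9×25 = 22.50 and β = (1−μ)κ = 0.1×25 = 2.50.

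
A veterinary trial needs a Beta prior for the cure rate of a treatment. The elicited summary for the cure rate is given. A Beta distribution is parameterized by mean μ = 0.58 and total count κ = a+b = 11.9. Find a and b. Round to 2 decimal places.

a = 6.90, b = 5.00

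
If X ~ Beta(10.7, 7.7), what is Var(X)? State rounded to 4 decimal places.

0.0125

Var = αβ/[(α+β)²(α+β+1)] = (10.7×7.7)/(18.4²×19.4) = 82.39/6568.064 = 0.0125.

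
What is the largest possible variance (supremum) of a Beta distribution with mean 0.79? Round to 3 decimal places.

0.166

For fixed mean μ the Beta variance is μ(1−μ)/(α+β+1), increasing as α+β decreases.
Its least upper bound (not attained) is μ(1−μ) = 0.79·0.21 = 0.166.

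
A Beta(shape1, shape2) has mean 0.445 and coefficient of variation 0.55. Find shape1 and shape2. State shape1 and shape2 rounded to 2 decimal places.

Var = (CV·μ)² = (0.55×0.445)² = 0.059903.
shape1+shape2 = μ(1−μ)/Var − 1 = 0.246975/0.059903 − 1 = 3.1229.
Thus shape1 = 0.445·3.1229 = 1.39 and shape2 = 0.555·3.1229 = 1.73.

shape1 = 1.39, shape2 = 1.73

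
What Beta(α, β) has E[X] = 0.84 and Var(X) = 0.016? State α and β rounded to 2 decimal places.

By moment matching, α+β = μ(1−μ)/σ² − 1 = (0.84·0.16)/0.016 − 1 = 8.4000 − 1 = 7.4000.
Since α/(α+β) = μ, α = 0.84·7.4000 = 6.22 and β = 0.16·7.4000 = 1.18.

α = 6.22, β = 1.18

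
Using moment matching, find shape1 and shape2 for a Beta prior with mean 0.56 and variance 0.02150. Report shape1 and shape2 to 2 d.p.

shape1 = 5.86, shape2 = 4.60

Write ν = shape1+shape2; then shape1 = μν and Var = μ(1−μ)/(ν+1).
ν = μ(1−μ)/Var − 1 = 0.2464/0.02150 − 1 = 10.4605.
shape1 = 0.56·10.4605 = 5.86, shape2 = 0.44·10.4605 = 4.60.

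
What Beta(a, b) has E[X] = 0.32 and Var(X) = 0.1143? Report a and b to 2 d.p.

a = 0.29, b = 0.61

By moment matching, a+b = μ(1−μ)/σ² − 1 = (0.32·0.68)/0.1143 − 1 = 1.9038 − 1 = 0.9038.
Since a/(a+b) = μ, a = 0.32·0.9038 = 0.29 and b = 0.68·0.9038 = 0.61.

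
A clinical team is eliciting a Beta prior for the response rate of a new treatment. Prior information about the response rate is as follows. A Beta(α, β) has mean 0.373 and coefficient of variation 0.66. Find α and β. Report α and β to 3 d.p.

σ = CV·μ = 0.66×0.373 = 0.24618, so σ² = 0.060605.
s+1 = μ(1−μ)/σ² = 0.233871/0.060605 = 3.8590, so s = α+β = 2.8590.
α = μs = 1.066, β = (1−μ)s = 1.793.

α = 1.066, β = 1.793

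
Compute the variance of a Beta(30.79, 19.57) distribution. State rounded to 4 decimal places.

Var = αβ/[(α+β)²(α+β+1)] = (30.79×19.57)/(50.36²×51.36) = 602.5603/130255.616256 = 0.0046.

0.0046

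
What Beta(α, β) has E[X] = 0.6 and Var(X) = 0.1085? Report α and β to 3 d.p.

α = 0.727, β = 0.485

By moment matching, α+β = μ(1−μ)/σ² − 1 = (0.6·0.4)/0.1085 − 1 = 2.2120 − 1 = 1.2120.
Since α/(α+β) = μ, α = 0.6·1.2120 = 0.727 and β = 0.4·1.2120 = 0.485.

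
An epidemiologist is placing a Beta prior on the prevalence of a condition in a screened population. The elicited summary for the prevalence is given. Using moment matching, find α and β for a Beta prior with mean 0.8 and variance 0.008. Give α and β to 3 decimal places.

α = 15.200, β = 3.800

By moment matching, α+β = μ(1−μ)/σ² − 1 = (0.8·0.2)/0.008 − 1 = 20.0000 − 1 = 19.0000.
Since α/(α+β) = μ, α = 0.8·19.0000 = 15.200 and β = 0.2·19.0000 = 3.800.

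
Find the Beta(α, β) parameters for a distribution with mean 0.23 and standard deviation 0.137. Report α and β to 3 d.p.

α = 1.940, β = 6.496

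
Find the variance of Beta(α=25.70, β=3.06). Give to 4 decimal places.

0.0032

α+β = 28.76 and αβ = 78.6420, so Var = αβ/[(α+β)²(α+β+1)] = 78.6420/24615.614976 = 0.0032.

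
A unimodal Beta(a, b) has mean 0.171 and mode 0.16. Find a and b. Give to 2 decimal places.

a = 10.57, b = 51.25

Let s = a+b. Mean gives a = μs = 0.171s; mode gives (a−1)/(s−2) = 0.16.
Substituting: 0.171s − 1 = 0.16(s−2) = 0.16s − 0.32, so 0.011s = 0.68 and s = 61.8182.
Then a = 0.171×61.8182 = 10.57 and b = s−a = 51.25.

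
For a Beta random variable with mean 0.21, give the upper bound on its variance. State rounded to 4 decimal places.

0.1659

For fixed mean μ the Beta variance is μ(1−μ)/(α+β+1), increasing as α+β decreases.
Its least upper bound (not attained) is μ(1−μ) = 0.21·0.79 = 0.1659.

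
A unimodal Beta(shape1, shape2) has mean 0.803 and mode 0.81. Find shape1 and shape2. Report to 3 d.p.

shape1 = 71.123, shape2 = 17.449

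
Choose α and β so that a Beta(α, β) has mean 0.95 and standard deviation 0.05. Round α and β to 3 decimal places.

α = 17.100, β = 0.900

σ² = 0.05² = 0.0025.
With s = α+β, Var = μ(1−μ)/(s+1), so s+1 = (0.95×0.05)/0.0025 = 19.0000 and s = 18.0000.
α = μs = 17.100, β = (1−μ)s = 0.900.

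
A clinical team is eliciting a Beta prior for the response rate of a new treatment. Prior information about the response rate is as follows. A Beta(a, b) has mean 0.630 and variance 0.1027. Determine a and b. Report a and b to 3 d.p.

Write ν = a+b; then a = μν and Var = μ(1−μ)/(ν+1).
ν = μ(1−μ)/Var − 1 = 0.233100/0.1027 − 1 = 1.2697.
a = 0.630·1.2697 = 0.800, b = 0.370·1.2697 = 0.470.

a = 0.800, b = 0.470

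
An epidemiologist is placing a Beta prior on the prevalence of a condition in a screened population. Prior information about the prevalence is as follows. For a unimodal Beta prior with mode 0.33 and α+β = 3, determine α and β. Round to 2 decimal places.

α = 1.33, β = 1.67

For α,β>1 the mode is (α−1)/(α+β−2), so α = mode·(κ−2)+1 = 0.33×1+1 = 1.33.
And β = (1−mode)·(κ−2)+1 = 0.67×1+1 = 1.67.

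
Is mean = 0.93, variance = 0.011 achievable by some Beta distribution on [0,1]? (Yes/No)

Yes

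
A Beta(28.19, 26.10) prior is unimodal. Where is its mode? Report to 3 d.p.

0.520

With α,β > 1, mode = (α−1)/(α+β−2) = 27.19/52.29 = 0.520.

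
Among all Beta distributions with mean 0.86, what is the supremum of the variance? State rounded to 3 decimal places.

0.120

Var = μ(1−μ)/(α+β+1), which approaches μ(1−μ) as α+β → 0.
So the supremum is μ(1−μ) = 0.86×0.14 = 0.120.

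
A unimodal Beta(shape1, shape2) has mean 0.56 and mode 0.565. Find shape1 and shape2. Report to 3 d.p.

Let s = shape1+shape2. Mean gives shape1 = μs = 0.56s; mode gives (shape1−1)/(s−2) = 0.565.
Substituting: 0.56s − 1 = 0.565(s−2) = 0.565s − 1.130, so -0.005s = -0.130 and s = 26.0000.
Then shape1 = 0.56×26.0000 = 14.560 and shape2 = s−shape1 = 11.440.

shape1 = 14.560, shape2 = 11.440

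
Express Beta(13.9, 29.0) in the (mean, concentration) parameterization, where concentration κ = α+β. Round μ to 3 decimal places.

μ = 0.324, κ = 42.9

κ = α+β = 13.9+29.0 = 42.9; μ = α/κ = 13.9/42.9 = 0.324.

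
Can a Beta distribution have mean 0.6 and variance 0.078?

Yes

The Beta variance bound is σ² < μ(1−μ).
Here μ(1−μ) = 0.6×0.4 = 0.24, and 0.078 < 0.24.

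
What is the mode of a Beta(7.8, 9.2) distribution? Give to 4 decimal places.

0.4533

With α,β > 1, mode = (α−1)/(α+β−2) = 6.8/15.0 = 0.4533.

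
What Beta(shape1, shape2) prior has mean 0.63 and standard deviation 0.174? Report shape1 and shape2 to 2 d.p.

Variance = 0.174² = 0.030276. The moment-matching identity shape1+shape2 = μ(1−μ)/Var − 1 gives
shape1+shape2 = 0.2331/0.030276 − 1 = 6.6992, so shape1 = μ·6.6992 = 4.22 and shape2 = (1−μ)·6.6992 = 2.48.

shape1 = 4.22, shape2 = 2.48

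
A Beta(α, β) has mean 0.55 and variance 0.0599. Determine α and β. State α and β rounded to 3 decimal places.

Let s = α+β. The Beta variance is μ(1−μ)/(s+1).
So s+1 = μ(1−μ)/σ² = (0.55×0.45)/0.0599 = 0.2475/0.0599 = 4.1319, giving s = 3.1319.
Then α = μs = 0.55×3.1319 = 1.723 and β = (1−μ)s = 0.45×3.1319 = 1.409.

α = 1.723, β = 1.409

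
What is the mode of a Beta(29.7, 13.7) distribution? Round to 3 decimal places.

The density x^(α−1)(1−x)^(β−1) is maximised at (α−1)/(α+β−2) = 28.7/41.4 = 0.693.

0.693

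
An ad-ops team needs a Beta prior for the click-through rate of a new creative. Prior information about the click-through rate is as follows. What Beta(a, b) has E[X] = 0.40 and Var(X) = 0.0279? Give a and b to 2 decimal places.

a = 3.04, b = 4.56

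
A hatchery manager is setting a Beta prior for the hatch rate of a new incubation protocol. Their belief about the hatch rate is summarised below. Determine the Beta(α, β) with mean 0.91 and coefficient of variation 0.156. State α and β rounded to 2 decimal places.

σ = CV·μ = 0.156×0.91 = 0.14196, so σ² = 0.020153.
s+1 = μ(1−μ)/σ² = 0.0819/0.020153 = 4.0640, so s = α+β = 3.0640.
α = μs = 2.79, β = (1−μ)s = 0.28.

α = 2.79, β = 0.28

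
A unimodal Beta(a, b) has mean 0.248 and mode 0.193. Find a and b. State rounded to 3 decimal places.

Let s = a+b. Mean gives a = μs = 0.248s; mode gives (a−1)/(s−2) = 0.193.
Substituting: 0.248s − 1 = 0.193(s−2) = 0.193s − 0.386, so 0.055s = 0.614 and s = 11.1636.
Then a = 0.248×11.1636 = 2.769 and b = s−a = 8.395.

a = 2.769, b = 8.395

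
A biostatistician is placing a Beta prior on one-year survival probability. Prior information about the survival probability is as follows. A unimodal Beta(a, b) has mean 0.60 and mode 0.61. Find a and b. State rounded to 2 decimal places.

Let s = a+b. Mean gives a = μs = 0.60s; mode gives (a−1)/(s−2) = 0.61.
Substituting: 0.60s − 1 = 0.61(s−2) = 0.61s − 1.22, so -0.01s = -0.22 and s = 22.0000.
Then a = 0.60×22.0000 = 13.20 and b = s−a = 8.80.

a = 13.20, b = 8.80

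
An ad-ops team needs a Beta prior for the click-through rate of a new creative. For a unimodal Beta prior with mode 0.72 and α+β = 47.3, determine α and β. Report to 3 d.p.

For α,β>1 the mode is (α−1)/(α+β−2), so α = mode·(κ−2)+1 = 0.72×45.3+1 = 33.616.
And β = (1−mode)·(κ−2)+1 = 0.28×45.3+1 = 13.684.

α = 33.616, β = 13.684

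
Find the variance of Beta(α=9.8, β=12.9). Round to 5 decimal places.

α+β = 22.7 and αβ = 126.42, so Var = αβ/[(α+β)²(α+β+1)] = 126.42/12212.373 = 0.01035.

0.01035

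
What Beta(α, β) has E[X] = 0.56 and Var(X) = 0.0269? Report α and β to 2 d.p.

α = 4.57, β = 3.59

By moment matching, α+β = μ(1−μ)/σ² − 1 = (0.56·0.44)/0.0269 − 1 = 9.1599 − 1 = 8.1599.
Since α/(α+β) = μ, α = 0.56·8.1599 = 4.57 and β = 0.44·8.1599 = 3.59.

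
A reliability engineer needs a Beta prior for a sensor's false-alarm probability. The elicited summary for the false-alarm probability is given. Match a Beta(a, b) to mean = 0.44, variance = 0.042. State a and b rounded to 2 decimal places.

Let s = a+b. The Beta variance is μ(1−μ)/(s+1).
So s+1 = μ(1−μ)/σ² = (0.44×0.56)/0.042 = 0.2464/0.042 = 5.8667, giving s = 4.8667.
Then a = μs = 0.44×4.8667 = 2.14 and b = (1−μ)s = 0.56×4.8667 = 2.73.

a = 2.14, b = 2.73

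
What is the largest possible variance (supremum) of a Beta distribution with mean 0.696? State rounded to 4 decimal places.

0.2116

Var = μ(1−μ)/(α+β+1), which approaches μ(1−μ) as α+β → 0.
So the supremum is μ(1−μ) = 0.696×0.304 = 0.2116.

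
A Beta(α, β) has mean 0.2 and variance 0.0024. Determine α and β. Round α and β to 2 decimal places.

α = 13.13, β = 52.53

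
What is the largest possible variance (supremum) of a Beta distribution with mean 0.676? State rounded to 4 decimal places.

Var = μ(1−μ)/(α+β+1), which approaches μ(1−μ) as α+β → 0.
So the supremum is μ(1−μ) = 0.676×0.324 = 0.2190.

0.2190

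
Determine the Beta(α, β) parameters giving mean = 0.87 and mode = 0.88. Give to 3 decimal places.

α = 66.120, β = 9.880

With s = α+β: μ = α/s and mode = (α−1)/(s−2). Eliminating α = μs,
μs − 1 = m(s−2) ⇒ s(μ−m) = 1−2m ⇒ s = -0.76/-0.01 = 76.0000.
So α = μs = 66.120, β = (1−μ)s = 9.880.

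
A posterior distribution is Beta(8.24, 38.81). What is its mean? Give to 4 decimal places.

0.1751

E[X] = α/(α+β) = 8.24/47.05 = 0.1751.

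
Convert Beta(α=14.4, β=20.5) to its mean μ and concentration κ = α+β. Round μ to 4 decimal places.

μ = 0.4126, κ = 34.9

κ = α+β = 14.4+20.5 = 34.9; μ = α/κ = 14.4/34.9 = 0.4126.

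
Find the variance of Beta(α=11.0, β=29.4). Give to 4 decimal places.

0.0048

μ = 11.0/40.4 = 0.272277; Var = μ(1−μ)/(α+β+1) = 0.1981423/41.4 = 0.0048.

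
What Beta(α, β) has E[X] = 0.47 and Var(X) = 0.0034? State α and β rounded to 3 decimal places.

α = 33.964, β = 38.300

Write ν = α+β; then α = μν and Var = μ(1−μ)/(ν+1).
ν = μ(1−μ)/Var − 1 = 0.2491/0.0034 − 1 = 72.2647.
α = 0.47·72.2647 = 33.964, β = 0.53·72.2647 = 38.300.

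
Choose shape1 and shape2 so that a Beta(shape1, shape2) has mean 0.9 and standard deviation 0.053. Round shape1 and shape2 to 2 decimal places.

σ² = 0.053² = 0.002809.
With s = shape1+shape2, Var = μ(1−μ)/(s+1), so s+1 = (0.9×0.1)/0.002809 = 32.0399 and s = 31.0399.
shape1 = μs = 27.94, shape2 = (1−μ)s = 3.10.

shape1 = 27.94, shape2 = 3.10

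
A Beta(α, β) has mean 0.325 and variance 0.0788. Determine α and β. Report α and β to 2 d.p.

α = 0.58, β = 1.20

By moment matching, α+β = μ(1−μ)/σ² − 1 = (0.325·0.675)/0.0788 − 1 = 2.7839 − 1 = 1.7839.
Since α/(α+β) = μ, α = 0.325·1.7839 = 0.58 and β = 0.675·1.7839 = 1.20.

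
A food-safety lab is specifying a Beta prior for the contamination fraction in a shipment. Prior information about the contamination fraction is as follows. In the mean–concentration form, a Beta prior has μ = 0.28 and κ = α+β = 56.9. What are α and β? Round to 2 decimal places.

α = μκ = 0.28×56.9 = 15.93 and β = (1−μ)κ = 0.72×56.9 = 40.97.

α = 15.93, β = 40.97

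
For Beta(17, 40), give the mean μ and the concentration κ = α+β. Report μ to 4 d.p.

μ = 0.2982, κ = 57

κ = α+β = 17+40 = 57; μ = α/κ = 17/57 = 0.2982.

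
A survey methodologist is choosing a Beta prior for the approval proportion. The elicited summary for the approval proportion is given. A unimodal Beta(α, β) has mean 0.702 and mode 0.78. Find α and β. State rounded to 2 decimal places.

With s = α+β: μ = α/s and mode = (α−1)/(s−2). Eliminating α = μs,
μs − 1 = m(s−2) ⇒ s(μ−m) = 1−2m ⇒ s = -0.56/-0.078 = 7.1795.
So α = μs = 5.04, β = (1−μ)s = 2.14.

α = 5.04, β = 2.14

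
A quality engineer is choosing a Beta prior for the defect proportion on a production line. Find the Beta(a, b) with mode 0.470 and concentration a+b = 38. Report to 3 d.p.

a = 17.920, b = 20.080

For a,b>1 the mode is (a−1)/(a+b−2), so a = mode·(κ−2)+1 = 0.470×36+1 = 17.920.
And b = (1−mode)·(κ−2)+1 = 0.530×36+1 = 20.080.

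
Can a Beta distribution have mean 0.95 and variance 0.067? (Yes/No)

No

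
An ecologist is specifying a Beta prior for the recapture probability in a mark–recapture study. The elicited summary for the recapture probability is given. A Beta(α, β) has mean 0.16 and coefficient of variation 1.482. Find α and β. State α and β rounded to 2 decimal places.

σ = CV·μ = 1.482×0.16 = 0.23712, so σ² = 0.056226.
s+1 = μ(1−μ)/σ² = 0.1344/0.056226 = 2.3904, so s = α+β = 1.3904.
α = μs = 0.22, β = (1−μ)s = 1.17.

α = 0.22, β = 1.17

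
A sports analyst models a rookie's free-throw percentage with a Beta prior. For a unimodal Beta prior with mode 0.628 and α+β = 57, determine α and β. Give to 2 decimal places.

α = 35.54, β = 21.46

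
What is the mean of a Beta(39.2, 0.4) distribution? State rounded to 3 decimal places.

0.990

E[X] = α/(α+β) = 39.2/39.6 = 0.990.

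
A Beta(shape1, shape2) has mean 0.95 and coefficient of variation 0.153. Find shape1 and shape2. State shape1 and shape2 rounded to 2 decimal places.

σ = CV·μ = 0.153×0.95 = 0.14535, so σ² = 0.021127.
s+1 = μ(1−μ)/σ² = 0.0475/0.021127 = 2.2483, so s = shape1+shape2 = 1.2483.
shape1 = μs = 1.19, shape2 = (1−μ)s = 0.06.

shape1 = 1.19, shape2 = 0.06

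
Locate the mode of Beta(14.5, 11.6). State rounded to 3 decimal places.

The density x^(α−1)(1−x)^(β−1) is maximised at (α−1)/(α+β−2) = 13.5/24.1 = 0.560.

0.560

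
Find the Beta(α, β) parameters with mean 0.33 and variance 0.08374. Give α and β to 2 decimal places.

α = 0.54, β = 1.10

By moment matching, α+β = μ(1−μ)/σ² − 1 = (0.33·0.67)/0.08374 − 1 = 2.6403 − 1 = 1.6403.
Since α/(α+β) = μ, α = 0.33·1.6403 = 0.54 and β = 0.67·1.6403 = 1.10.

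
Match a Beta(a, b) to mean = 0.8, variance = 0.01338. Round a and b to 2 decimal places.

Write ν = a+b; then a = μν and Var = μ(1−μ)/(ν+1).
ν = μ(1−μ)/Var − 1 = 0.16/0.01338 − 1 = 10.9581.
a = 0.8·10.9581 = 8.77, b = 0.2·10.9581 = 2.19.

a = 8.77, b = 2.19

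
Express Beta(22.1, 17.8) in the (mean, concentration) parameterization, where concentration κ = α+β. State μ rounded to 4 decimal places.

κ = α+β = 22.1+17.8 = 39.9; μ = α/κ = 22.1/39.9 = 0.5539.

μ = 0.5539, κ = 39.9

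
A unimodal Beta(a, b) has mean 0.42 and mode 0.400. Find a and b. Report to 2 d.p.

a = 4.20, b = 5.80

With s = a+b: μ = a/s and mode = (a−1)/(s−2). Eliminating a = μs,
μs − 1 = m(s−2) ⇒ s(μ−m) = 1−2m ⇒ s = 0.200/0.020 = 10.0000.
So a = μs = 4.20, b = (1−μ)s = 5.80.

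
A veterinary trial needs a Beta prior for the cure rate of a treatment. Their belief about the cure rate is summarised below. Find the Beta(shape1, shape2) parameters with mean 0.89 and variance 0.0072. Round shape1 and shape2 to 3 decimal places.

shape1 = 11.212, shape2 = 1.386

By moment matching, shape1+shape2 = μ(1−μ)/σ² − 1 = (0.89·0.11)/0.0072 − 1 = 13.5972 − 1 = 12.5972.
Since shape1/(shape1+shape2) = μ, shape1 = 0.89·12.5972 = 11.212 and shape2 = 0.11·12.5972 = 1.386.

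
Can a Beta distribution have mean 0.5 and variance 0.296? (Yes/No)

A Beta with mean μ has variance μ(1−μ)/(α+β+1) < μ(1−μ).
Here μ(1−μ) = 0.5×0.5 = 0.25, and 0.296 ≥ 0.25.

No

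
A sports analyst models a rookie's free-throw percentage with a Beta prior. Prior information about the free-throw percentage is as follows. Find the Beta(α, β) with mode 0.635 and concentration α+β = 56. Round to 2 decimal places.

α = 35.29, β = 20.71

Since the density peak of Beta(α,β) is at (α−1)/(α+β−2),
α = 1 + 0.635(56−2) = 35.29 and β = 56 − 35.29 = 20.71.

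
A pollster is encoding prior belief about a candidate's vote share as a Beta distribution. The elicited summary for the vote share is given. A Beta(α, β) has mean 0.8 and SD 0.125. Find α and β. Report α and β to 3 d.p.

First σ² = 0.015625. Setting α = μn, β = (1−μ)n with n = α+β,
μ(1−μ)/(n+1) = 0.015625 ⇒ n+1 = 0.16/0.015625 = 10.2400 ⇒ n = 9.2400.
Hence α = 0.8×9.2400 = 7.392, β = 0.2×9.2400 = 1.848.

α = 7.392, β = 1.848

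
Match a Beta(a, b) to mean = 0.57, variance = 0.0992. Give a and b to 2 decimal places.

By moment matching, a+b = μ(1−μ)/σ² − 1 = (0.57·0.43)/0.0992 − 1 = 2.4708 − 1 = 1.4708.
Since a/(a+b) = μ, a = 0.57·1.4708 = 0.84 and b = 0.43·1.4708 = 0.63.

a = 0.84, b = 0.63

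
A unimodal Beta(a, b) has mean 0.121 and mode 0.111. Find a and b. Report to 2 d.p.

a = 9.41, b = 68.39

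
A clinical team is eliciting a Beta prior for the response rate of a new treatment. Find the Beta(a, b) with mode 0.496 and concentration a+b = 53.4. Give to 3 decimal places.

a = 26.494, b = 26.906

Mode = (a−1)/(κ−2) with κ = a+b, so a−1 = 0.496·51.4 = 25.494.
a = 26.494; b = κ − a = 26.906.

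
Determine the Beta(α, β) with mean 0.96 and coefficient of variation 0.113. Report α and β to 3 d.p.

α = 2.173, β = 0.091

Var = (CV·μ)² = (0.113×0.96)² = 0.011768.
α+β = μ(1−μ)/Var − 1 = 0.0384/0.011768 − 1 = 2.2631.
Thus α = 0.96·2.2631 = 2.173 and β = 0.04·2.2631 = 0.091.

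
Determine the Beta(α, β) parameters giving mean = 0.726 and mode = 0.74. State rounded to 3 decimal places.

α = 24.891, β = 9.394

Let s = α+β. Mean gives α = μs = 0.726s; mode gives (α−1)/(s−2) = 0.74.
Substituting: 0.726s − 1 = 0.74(s−2) = 0.74s − 1.48, so -0.014s = -0.48 and s = 34.2857.
Then α = 0.726×34.2857 = 24.891 and β = s−α = 9.394.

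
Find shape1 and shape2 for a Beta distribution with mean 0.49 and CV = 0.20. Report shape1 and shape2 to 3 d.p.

Var = (CV·μ)² = (0.20×0.49)² = 0.009604.
shape1+shape2 = μ(1−μ)/Var − 1 = 0.2499/0.009604 − 1 = 25.0204.
Thus shape1 = 0.49·25.0204 = 12.260 and shape2 = 0.51·25.0204 = 12.760.

shape1 = 12.260, shape2 = 12.760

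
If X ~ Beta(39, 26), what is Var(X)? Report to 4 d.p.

0.0036

μ = 39/65 = 0.600000; Var = μ(1−μ)/(α+β+1) = 0.2400000/66 = 0.0036.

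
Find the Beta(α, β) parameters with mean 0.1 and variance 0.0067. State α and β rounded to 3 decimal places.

α = 1.243, β = 11.190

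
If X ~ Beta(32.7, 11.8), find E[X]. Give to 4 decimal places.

E[X] = α/(α+β) = 32.7/44.5 = 0.7348.

0.7348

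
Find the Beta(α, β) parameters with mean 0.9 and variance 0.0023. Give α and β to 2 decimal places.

α = 34.32, β = 3.81

By moment matching, α+β = μ(1−μ)/σ² − 1 = (0.9·0.1)/0.0023 − 1 = 39.1304 − 1 = 38.1304.
Since α/(α+β) = μ, α = 0.9·38.1304 = 34.32 and β = 0.1·38.1304 = 3.81.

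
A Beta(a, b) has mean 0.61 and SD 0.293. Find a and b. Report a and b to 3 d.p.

a = 1.080, b = 0.691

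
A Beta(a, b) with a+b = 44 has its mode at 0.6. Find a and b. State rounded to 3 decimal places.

Mode = (a−1)/(κ−2) with κ = a+b, so a−1 = 0.6·42 = 25.200.
a = 26.200; b = κ − a = 17.800.

a = 26.200, b = 17.800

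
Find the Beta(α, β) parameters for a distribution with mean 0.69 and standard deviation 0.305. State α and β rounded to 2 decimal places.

First σ² = 0.093025. Setting α = μn, β = (1−μ)n with n = α+β,
μ(1−μ)/(n+1) = 0.093025 ⇒ n+1 = 0.2139/0.093025 = 2.2994 ⇒ n = 1.2994.
Hence α = 0.69×1.2994 = 0.90, β = 0.31×1.2994 = 0.40.

α = 0.90, β = 0.40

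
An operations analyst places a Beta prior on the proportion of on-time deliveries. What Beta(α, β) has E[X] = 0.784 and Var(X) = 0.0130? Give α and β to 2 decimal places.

By moment matching, α+β = μ(1−μ)/σ² − 1 = (0.784·0.216)/0.0130 − 1 = 13.0265 − 1 = 12.0265.
Since α/(α+β) = μ, α = 0.784·12.0265 = 9.43 and β = 0.216·12.0265 = 2.60.

α = 9.43, β = 2.60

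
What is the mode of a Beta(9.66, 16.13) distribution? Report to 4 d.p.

0.3640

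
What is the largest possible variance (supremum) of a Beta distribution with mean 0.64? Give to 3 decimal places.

For fixed mean μ the Beta variance is μ(1−μ)/(α+β+1), increasing as α+β decreases.
Its least upper bound (not attained) is μ(1−μ) = 0.64·0.36 = 0.230.

0.230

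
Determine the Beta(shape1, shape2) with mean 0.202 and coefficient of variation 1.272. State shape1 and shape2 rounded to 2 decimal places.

Var = (CV·μ)² = (1.272×0.202)² = 0.066020.
shape1+shape2 = μ(1−μ)/Var − 1 = 0.161196/0.066020 − 1 = 1.4416.
Thus shape1 = 0.202·1.4416 = 0.29 and shape2 = 0.798·1.4416 = 1.15.

shape1 = 0.29, shape2 = 1.15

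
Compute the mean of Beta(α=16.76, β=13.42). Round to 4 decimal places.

0.5553

The Beta mean is α/(α+β) = 16.76/(16.76+13.42) = 0.5553.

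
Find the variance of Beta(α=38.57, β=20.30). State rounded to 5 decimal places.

μ = 38.57/58.87 = 0.655172; Var = μ(1−μ)/(α+β+1) = 0.2259215/59.87 = 0.00377.

0.00377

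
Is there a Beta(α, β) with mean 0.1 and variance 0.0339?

For any Beta, Var(X) < E[X]·(1−E[X]).
Here μ(1−μ) = 0.1×0.9 = 0.09, and 0.0339 < 0.09.

Yes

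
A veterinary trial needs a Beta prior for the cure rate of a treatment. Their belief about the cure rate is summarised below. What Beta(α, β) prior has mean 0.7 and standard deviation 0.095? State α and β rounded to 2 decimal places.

First σ² = 0.009025. Setting α = μn, β = (1−μ)n with n = α+β,
μ(1−μ)/(n+1) = 0.009025 ⇒ n+1 = 0.21/0.009025 = 23.2687 ⇒ n = 22.2687.
Hence α = 0.7×22.2687 = 15.59, β = 0.3×22.2687 = 6.68.

α = 15.59, β = 6.68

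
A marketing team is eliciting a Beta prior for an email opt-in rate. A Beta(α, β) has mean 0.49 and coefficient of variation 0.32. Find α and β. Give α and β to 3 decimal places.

σ = CV·μ = 0.32×0.49 = 0.15680, so σ² = 0.024586.
s+1 = μ(1−μ)/σ² = 0.2499/0.024586 = 10.1642, so s = α+β = 9.1642.
α = μs = 4.490, β = (1−μ)s = 4.674.

α = 4.490, β = 4.674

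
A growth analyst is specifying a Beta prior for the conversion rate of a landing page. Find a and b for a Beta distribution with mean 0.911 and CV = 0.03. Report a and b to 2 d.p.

a = 97.98, b = 9.57

Var = (CV·μ)² = (0.03×0.911)² = 0.000747.
a+b = μ(1−μ)/Var − 1 = 0.081079/0.000747 − 1 = 107.5498.
Thus a = 0.911·107.5498 = 97.98 and b = 0.089·107.5498 = 9.57.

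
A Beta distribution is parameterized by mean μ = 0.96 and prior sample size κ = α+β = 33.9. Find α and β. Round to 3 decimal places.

α = μκ = 0.96×33.9 = 32.544 and β = (1−μ)κ = 0.04×33.9 = 1.356.

α = 32.544, β = 1.356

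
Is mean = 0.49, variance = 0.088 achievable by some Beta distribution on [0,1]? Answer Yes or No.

For any Beta, Var(X) < E[X]·(1−E[X]).
Here μ(1−μ) = 0.49×0.51 = 0.2499, and 0.088 < 0.2499.

Yes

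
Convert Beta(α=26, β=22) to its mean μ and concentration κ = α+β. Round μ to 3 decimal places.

μ = 0.542, κ = 48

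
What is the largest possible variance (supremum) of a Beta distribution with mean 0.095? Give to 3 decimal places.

0.086

Var = μ(1−μ)/(α+β+1), which approaches μ(1−μ) as α+β → 0.
So the supremum is μ(1−μ) = 0.095×0.905 = 0.086.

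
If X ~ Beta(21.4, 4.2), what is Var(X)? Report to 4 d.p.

0.0052

Var = αβ/[(α+β)²(α+β+1)] = (21.4×4.2)/(25.6²×26.6) = 89.88/17432.576 = 0.0052.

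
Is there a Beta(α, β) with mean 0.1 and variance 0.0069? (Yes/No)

The Beta variance bound is σ² < μ(1−μ).
Here μ(1−μ) = 0.1×0.9 = 0.09, and 0.0069 < 0.09.

Yes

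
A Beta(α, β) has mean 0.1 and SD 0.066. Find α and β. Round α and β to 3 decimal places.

α = 1.966, β = 17.695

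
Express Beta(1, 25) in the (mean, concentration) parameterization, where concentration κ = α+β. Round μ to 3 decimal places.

μ = 0.038, κ = 26

κ = α+β = 1+25 = 26; μ = α/κ = 1/26 = 0.038.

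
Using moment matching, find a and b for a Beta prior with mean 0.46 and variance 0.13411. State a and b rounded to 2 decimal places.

Let s = a+b. The Beta variance is μ(1−μ)/(s+1).
So s+1 = μ(1−μ)/σ² = (0.46×0.54)/0.13411 = 0.2484/0.13411 = 1.8522, giving s = 0.8522.
Then a = μs = 0.46×0.8522 = 0.39 and b = (1−μ)s = 0.54×0.8522 = 0.46.

a = 0.39, b = 0.46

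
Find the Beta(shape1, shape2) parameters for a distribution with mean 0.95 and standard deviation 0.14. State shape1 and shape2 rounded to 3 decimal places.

shape1 = 1.352, shape2 = 0.071

First σ² = 0.0196. Setting shape1 = μn, shape2 = (1−μ)n with n = shape1+shape2,
μ(1−μ)/(n+1) = 0.0196 ⇒ n+1 = 0.0475/0.0196 = 2.4235 ⇒ n = 1.4235.
Hence shape1 = 0.95×1.4235 = 1.352, shape2 = 0.05×1.4235 = 0.071.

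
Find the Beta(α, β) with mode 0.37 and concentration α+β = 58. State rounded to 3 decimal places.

For α,β>1 the mode is (α−1)/(α+β−2), so α = mode·(κ−2)+1 = 0.37×56+1 = 21.720.
And β = (1−mode)·(κ−2)+1 = 0.63×56+1 = 36.280.

α = 21.720, β = 36.280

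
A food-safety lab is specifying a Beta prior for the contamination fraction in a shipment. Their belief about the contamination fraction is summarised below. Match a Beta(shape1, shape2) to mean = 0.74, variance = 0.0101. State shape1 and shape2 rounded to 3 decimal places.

By moment matching, shape1+shape2 = μ(1−μ)/σ² − 1 = (0.74·0.26)/0.0101 − 1 = 19.0495 − 1 = 18.0495.
Since shape1/(shape1+shape2) = μ, shape1 = 0.74·18.0495 = 13.357 and shape2 = 0.26·18.0495 = 4.693.

shape1 = 13.357, shape2 = 4.693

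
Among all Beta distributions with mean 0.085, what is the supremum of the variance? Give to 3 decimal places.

0.078

For fixed mean μ the Beta variance is μ(1−μ)/(α+β+1), increasing as α+β decreases.
Its least upper bound (not attained) is μ(1−μ) = 0.085·0.915 = 0.078.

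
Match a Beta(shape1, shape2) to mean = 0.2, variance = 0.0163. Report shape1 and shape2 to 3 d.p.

Write ν = shape1+shape2; then shape1 = μν and Var = μ(1−μ)/(ν+1).
ν = μ(1−μ)/Var − 1 = 0.16/0.0163 − 1 = 8.8160.
shape1 = 0.2·8.8160 = 1.763, shape2 = 0.8·8.8160 = 7.053.

shape1 = 1.763, shape2 = 7.053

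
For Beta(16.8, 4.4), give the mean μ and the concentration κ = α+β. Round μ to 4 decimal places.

κ = α+β = 16.8+4.4 = 21.2; μ = α/κ = 16.8/21.2 = 0.7925.

μ = 0.7925, κ = 21.2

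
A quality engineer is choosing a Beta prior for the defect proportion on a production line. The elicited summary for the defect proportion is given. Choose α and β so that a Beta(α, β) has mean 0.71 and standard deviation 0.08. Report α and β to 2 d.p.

α = 22.13, β = 9.04

σ² = 0.08² = 0.0064.
With s = α+β, Var = μ(1−μ)/(s+1), so s+1 = (0.71×0.29)/0.0064 = 32.1719 and s = 31.1719.
α = μs = 22.13, β = (1−μ)s = 9.04.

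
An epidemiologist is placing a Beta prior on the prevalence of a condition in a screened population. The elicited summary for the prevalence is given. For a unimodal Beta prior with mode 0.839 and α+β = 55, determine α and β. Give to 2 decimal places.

Since the density peak of Beta(α,β) is at (α−1)/(α+β−2),
α = 1 + 0.839(55−2) = 45.47 and β = 55 − 45.47 = 9.53.

α = 45.47, β = 9.53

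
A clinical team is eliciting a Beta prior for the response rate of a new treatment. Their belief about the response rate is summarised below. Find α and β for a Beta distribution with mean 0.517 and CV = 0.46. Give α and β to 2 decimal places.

Var = (CV·μ)² = (0.46×0.517)² = 0.056558.
α+β = μ(1−μ)/Var − 1 = 0.249711/0.056558 − 1 = 3.4151.
Thus α = 0.517·3.4151 = 1.77 and β = 0.483·3.4151 = 1.65.

α = 1.77, β = 1.65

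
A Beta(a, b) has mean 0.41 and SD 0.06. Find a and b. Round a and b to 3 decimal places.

a = 27.140, b = 39.055

Variance = 0.06² = 0.0036. The moment-matching identity a+b = μ(1−μ)/Var − 1 gives
a+b = 0.2419/0.0036 − 1 = 66.1944, so a = μ·66.1944 = 27.140 and b = (1−μ)·66.1944 = 39.055.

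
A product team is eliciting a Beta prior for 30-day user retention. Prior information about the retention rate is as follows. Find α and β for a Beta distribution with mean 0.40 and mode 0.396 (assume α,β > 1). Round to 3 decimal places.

α = 20.800, β = 31.200

Let s = α+β. Mean gives α = μs = 0.40s; mode gives (α−1)/(s−2) = 0.396.
Substituting: 0.40s − 1 = 0.396(s−2) = 0.396s − 0.792, so 0.004s = 0.208 and s = 52.0000.
Then α = 0.40×52.0000 = 20.800 and β = s−α = 31.200.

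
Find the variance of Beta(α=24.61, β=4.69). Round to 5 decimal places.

0.00444

Var = αβ/[(α+β)²(α+β+1)] = (24.61×4.69)/(29.30²×30.30) = 115.4209/26012.247000 = 0.00444.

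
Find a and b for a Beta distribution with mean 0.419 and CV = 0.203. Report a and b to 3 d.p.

Var = (CV·μ)² = (0.203×0.419)² = 0.007235.
a+b = μ(1−μ)/Var − 1 = 0.243439/0.007235 − 1 = 32.6488.
Thus a = 0.419·32.6488 = 13.680 and b = 0.581·32.6488 = 18.969.

a = 13.680, b = 18.969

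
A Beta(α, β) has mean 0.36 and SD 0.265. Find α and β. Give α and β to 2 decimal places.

α = 0.82, β = 1.46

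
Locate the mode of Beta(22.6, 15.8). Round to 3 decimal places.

With α,β > 1, mode = (α−1)/(α+β−2) = 21.6/36.4 = 0.593.

0.593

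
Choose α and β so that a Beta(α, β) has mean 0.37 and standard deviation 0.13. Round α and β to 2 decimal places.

α = 4.73, β = 8.06

Variance = 0.13² = 0.0169. The moment-matching identity α+β = μ(1−μ)/Var − 1 gives
α+β = 0.2331/0.0169 − 1 = 12.7929, so α = μ·12.7929 = 4.73 and β = (1−μ)·12.7929 = 8.06.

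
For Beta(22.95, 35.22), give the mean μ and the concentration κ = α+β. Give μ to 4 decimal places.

κ = α+β = 22.95+35.22 = 58.17; μ = α/κ = 22.95/58.17 = 0.3945.

μ = 0.3945, κ = 58.17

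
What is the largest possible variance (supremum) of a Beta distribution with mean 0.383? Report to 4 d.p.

For fixed mean μ the Beta variance is μ(1−μ)/(α+β+1), increasing as α+β decreases.
Its least upper bound (not attained) is μ(1−μ) = 0.383·0.617 = 0.2363.

0.2363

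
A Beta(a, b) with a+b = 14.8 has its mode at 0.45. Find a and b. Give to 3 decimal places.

Since the density peak of Beta(a,b) is at (a−1)/(a+b−2),
a = 1 + 0.45(14.8−2) = 6.760 and b = 14.8 − 6.760 = 8.040.

a = 6.760, b = 8.040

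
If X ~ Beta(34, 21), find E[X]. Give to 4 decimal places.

0.6182

The Beta mean is α/(α+β) = 34/(34+21) = 0.6182.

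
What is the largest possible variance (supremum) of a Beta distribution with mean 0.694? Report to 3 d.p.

0.212

For fixed mean μ the Beta variance is μ(1−μ)/(α+β+1), increasing as α+β decreases.
Its least upper bound (not attained) is μ(1−μ) = 0.694·0.306 = 0.212.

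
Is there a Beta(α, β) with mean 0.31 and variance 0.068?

Yes

For any Beta, Var(X) < E[X]·(1−E[X]).
Here μ(1−μ) = 0.31×0.69 = 0.2139, and 0.068 < 0.2139.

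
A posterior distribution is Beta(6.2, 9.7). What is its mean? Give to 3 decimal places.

E[X] = α/(α+β) = 6.2/15.9 = 0.390.

0.390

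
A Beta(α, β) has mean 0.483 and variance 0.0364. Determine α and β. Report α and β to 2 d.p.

α = 2.83, β = 3.03

Let s = α+β. The Beta variance is μ(1−μ)/(s+1).
So s+1 = μ(1−μ)/σ² = (0.483×0.517)/0.0364 = 0.249711/0.0364 = 6.8602, giving s = 5.8602.
Then α = μs = 0.483×5.8602 = 2.83 and β = (1−μ)s = 0.517×5.8602 = 3.03.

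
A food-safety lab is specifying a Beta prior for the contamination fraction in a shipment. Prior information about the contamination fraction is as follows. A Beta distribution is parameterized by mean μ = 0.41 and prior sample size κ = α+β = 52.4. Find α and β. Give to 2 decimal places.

α = 21.48, β = 30.92

Split κ in proportion μ : (1−μ): α = 0.41·52.4 = 21.48, β = 52.4 − 21.48 = 30.92.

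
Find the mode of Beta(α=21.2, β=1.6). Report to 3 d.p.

0.971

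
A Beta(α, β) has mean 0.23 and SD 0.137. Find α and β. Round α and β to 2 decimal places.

α = 1.94, β = 6.50

σ² = 0.137² = 0.018769.
With s = α+β, Var = μ(1−μ)/(s+1), so s+1 = (0.23×0.77)/0.018769 = 9.4358 and s = 8.4358.
α = μs = 1.94, β = (1−μ)s = 6.50.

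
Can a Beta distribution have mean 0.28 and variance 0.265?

No

A Beta with mean μ has variance μ(1−μ)/(α+β+1) < μ(1−μ).
Here μ(1−μ) = 0.28×0.72 = 0.2016, and 0.265 ≥ 0.2016.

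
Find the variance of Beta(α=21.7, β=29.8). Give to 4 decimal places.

0.0046

α+β = 51.5 and αβ = 646.66, so Var = αβ/[(α+β)²(α+β+1)] = 646.66/139243.125 = 0.0046.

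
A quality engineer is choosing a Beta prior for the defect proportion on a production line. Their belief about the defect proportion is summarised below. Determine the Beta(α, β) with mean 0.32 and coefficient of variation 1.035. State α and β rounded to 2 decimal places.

Var = (CV·μ)² = (1.035×0.32)² = 0.109693.
α+β = μ(1−μ)/Var − 1 = 0.2176/0.109693 − 1 = 0.9837.
Thus α = 0.32·0.9837 = 0.31 and β = 0.68·0.9837 = 0.67.

α = 0.31, β = 0.67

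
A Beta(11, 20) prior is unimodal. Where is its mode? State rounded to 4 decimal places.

0.3448

With α,β > 1, mode = (α−1)/(α+β−2) = 10/29 = 0.3448.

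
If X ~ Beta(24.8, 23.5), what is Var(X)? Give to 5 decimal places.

0.00507

Var = αβ/[(α+β)²(α+β+1)] = (24.8×23.5)/(48.3²×49.3) = 582.80/115011.477 = 0.00507.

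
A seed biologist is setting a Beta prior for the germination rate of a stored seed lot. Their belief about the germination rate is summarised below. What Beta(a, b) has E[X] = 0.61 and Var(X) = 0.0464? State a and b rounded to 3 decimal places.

a = 2.518, b = 1.610

By moment matching, a+b = μ(1−μ)/σ² − 1 = (0.61·0.39)/0.0464 − 1 = 5.1272 − 1 = 4.1272.
Since a/(a+b) = μ, a = 0.61·4.1272 = 2.518 and b = 0.39·4.1272 = 1.610.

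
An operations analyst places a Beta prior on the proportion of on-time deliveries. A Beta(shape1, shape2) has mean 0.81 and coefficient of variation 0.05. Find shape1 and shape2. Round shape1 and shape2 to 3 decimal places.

shape1 = 75.190, shape2 = 17.637

Var = (CV·μ)² = (0.05×0.81)² = 0.001640.
shape1+shape2 = μ(1−μ)/Var − 1 = 0.1539/0.001640 − 1 = 92.8272.
Thus shape1 = 0.81·92.8272 = 75.190 and shape2 = 0.19·92.8272 = 17.637.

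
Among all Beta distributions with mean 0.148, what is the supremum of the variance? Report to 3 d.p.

0.126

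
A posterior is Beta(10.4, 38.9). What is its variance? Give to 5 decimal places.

0.00331

Var = αβ/[(α+β)²(α+β+1)] = (10.4×38.9)/(49.3²×50.3) = 404.56/122253.647 = 0.00331.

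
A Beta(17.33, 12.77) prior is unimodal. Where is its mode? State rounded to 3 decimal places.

With α,β > 1, mode = (α−1)/(α+β−2) = 16.33/28.10 = 0.581.

0.581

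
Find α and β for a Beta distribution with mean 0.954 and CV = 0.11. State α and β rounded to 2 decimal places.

σ = CV·μ = 0.11×0.954 = 0.10494, so σ² = 0.011012.
s+1 = μ(1−μ)/σ² = 0.043884/0.011012 = 3.9850, so s = α+β = 2.9850.
α = μs = 2.85, β = (1−μ)s = 0.14.

α = 2.85, β = 0.14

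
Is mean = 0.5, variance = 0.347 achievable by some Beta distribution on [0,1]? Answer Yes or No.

No

For any Beta, Var(X) < E[X]·(1−E[X]).
Here μ(1−μ) = 0.5×0.5 = 0.25, and 0.347 ≥ 0.25.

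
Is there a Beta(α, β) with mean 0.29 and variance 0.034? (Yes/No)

The Beta variance bound is σ² < μ(1−μ).
Here μ(1−μ) = 0.29×0.71 = 0.2059, and 0.034 < 0.2059.

Yes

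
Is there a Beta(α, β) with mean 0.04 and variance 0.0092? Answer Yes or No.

For any Beta, Var(X) < E[X]·(1−E[X]).
Here μ(1−μ) = 0.04×0.96 = 0.0384, and 0.0092 < 0.0384.

Yes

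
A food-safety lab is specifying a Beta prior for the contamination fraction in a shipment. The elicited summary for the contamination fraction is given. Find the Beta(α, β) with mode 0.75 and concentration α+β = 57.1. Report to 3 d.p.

α = 42.325, β = 14.775

Mode = (α−1)/(κ−2) with κ = α+β, so α−1 = 0.75·55.1 = 41.325.
α = 42.325; β = κ − α = 14.775.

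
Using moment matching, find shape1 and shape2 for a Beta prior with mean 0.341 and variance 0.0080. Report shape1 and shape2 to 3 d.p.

Let s = shape1+shape2. The Beta variance is μ(1−μ)/(s+1).
So s+1 = μ(1−μ)/σ² = (0.341×0.659)/0.0080 = 0.224719/0.0080 = 28.0899, giving s = 27.0899.
Then shape1 = μs = 0.341×27.0899 = 9.238 and shape2 = (1−μ)s = 0.659×27.0899 = 17.852.

shape1 = 9.238, shape2 = 17.852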